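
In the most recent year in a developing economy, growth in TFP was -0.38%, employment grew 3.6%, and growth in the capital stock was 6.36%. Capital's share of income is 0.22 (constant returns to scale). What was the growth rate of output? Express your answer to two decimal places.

Labor's share = 1 − 0.22 = 0.78.
The capital stock: 0.22 × 6.36 = 1.3992 pp.
Employment: 0.78 × 3.6 = 2.808 pp.
Output growth = -0.38 + 4.2072 = 3.8272%.

Output grew 3.83%.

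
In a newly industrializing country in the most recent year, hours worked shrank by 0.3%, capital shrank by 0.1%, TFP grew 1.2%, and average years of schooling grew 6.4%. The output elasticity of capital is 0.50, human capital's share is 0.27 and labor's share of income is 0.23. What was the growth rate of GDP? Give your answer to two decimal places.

Labor's share = 1 − 0.5 − 0.27 = 0.23.
Capital: 0.5 × (-0.1) = -0.05 pp.
Average years of schooling: 0.27 × 6.4 = 1.728 pp.
Hours worked: 0.23 × (-0.3) = -0.069 pp.
Output growth = 1.2 + 1.609 = 2.809%.

2.81%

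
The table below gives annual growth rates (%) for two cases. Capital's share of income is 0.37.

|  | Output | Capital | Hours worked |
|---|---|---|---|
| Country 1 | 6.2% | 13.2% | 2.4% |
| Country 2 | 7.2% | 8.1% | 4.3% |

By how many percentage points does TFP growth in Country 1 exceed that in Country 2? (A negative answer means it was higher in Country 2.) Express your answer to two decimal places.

Labor's share = 1 − 0.37 = 0.63.
Country 1: TFP = 6.2 − 4.884 − 1.512 = -0.196%.
Country 2: TFP = 7.2 − 2.997 − 2.709 = 1.494%.
Difference = -0.196 − (1.494) = -1.69 pp.

-1.69 percentage points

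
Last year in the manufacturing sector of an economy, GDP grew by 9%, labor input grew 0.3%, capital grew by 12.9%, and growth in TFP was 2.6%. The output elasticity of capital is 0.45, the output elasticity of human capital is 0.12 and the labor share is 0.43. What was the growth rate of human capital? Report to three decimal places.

3.883%

Labor's share = 1 − 0.45 − 0.12 = 0.43.
gY = gA + 0.45×12.9 + 0.43×0.3 + 0.12×g.
0.12×g = 9 − 2.6 − 5.934 = 0.466.
g = 0.466 / 0.12 = 3.88333%.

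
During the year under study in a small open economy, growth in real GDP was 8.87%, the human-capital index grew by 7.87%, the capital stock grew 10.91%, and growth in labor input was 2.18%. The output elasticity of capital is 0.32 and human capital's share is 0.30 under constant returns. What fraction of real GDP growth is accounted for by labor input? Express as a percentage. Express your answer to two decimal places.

Labor's share = 1 − 0.32 − 0.3 = 0.38.
Labor input contributed 0.38 × 2.18 = 0.8284 pp.
Share of growth = 0.8284 / 8.87 × 100 = 9.3393%.

9.34%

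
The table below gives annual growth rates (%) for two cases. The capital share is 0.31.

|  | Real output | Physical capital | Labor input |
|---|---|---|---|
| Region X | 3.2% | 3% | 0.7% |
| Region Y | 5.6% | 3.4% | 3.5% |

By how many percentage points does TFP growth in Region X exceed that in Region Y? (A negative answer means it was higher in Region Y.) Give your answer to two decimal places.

-0.34 percentage points

Labor's share = 1 − 0.31 = 0.69.
Region X: TFP = 3.2 − 0.93 − 0.483 = 1.787%.
Region Y: TFP = 5.6 − 1.054 − 2.415 = 2.131%.
Difference = 1.787 − (2.131) = -0.344 pp.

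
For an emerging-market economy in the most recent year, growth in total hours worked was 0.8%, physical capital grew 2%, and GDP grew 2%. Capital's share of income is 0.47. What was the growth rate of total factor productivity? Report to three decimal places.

0.636%

Labor's share = 1 − 0.47 = 0.53.
Physical capital: 0.47 × 2 = 0.94 pp.
Total hours worked: 0.53 × 0.8 = 0.424 pp.
TFP growth = 2 − 1.364 = 0.636%.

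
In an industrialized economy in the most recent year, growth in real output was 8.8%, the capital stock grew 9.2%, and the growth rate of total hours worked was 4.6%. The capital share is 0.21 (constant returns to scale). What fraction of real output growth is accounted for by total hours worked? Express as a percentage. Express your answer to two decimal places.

Labor's share = 1 − 0.21 = 0.79.
Total hours worked contributed 0.79 × 4.6 = 3.634 pp.
Share of growth = 3.634 / 8.8 × 100 = 41.2955%.

Total hours worked accounted for 41.30% of growth.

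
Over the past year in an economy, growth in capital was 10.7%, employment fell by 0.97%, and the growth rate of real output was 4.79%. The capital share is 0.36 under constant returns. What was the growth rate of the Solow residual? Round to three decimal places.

Labor's share = 1 − 0.36 = 0.64.
Capital: 0.36 × 10.7 = 3.852 pp.
Employment: 0.64 × (-0.97) = -0.6208 pp.
TFP growth = 4.79 − 3.2312 = 1.5588%.

1.559%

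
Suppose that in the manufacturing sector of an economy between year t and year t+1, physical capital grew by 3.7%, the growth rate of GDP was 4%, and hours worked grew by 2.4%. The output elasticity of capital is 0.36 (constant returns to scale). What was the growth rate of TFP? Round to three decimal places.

Labor's share = 1 − 0.36 = 0.64.
Physical capital: 0.36 × 3.7 = 1.332 pp.
Hours worked: 0.64 × 2.4 = 1.536 pp.
TFP growth = 4 − 2.868 = 1.132%.

TFP grew 1.132%.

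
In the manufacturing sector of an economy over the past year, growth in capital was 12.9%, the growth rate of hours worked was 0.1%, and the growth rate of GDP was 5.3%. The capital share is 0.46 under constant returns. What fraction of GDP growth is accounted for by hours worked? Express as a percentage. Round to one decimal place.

Labor's share = 1 − 0.46 = 0.54.
Hours worked contributed 0.54 × 0.1 = 0.054 pp.
Share of growth = 0.054 / 5.3 × 100 = 1.019%.

1.0%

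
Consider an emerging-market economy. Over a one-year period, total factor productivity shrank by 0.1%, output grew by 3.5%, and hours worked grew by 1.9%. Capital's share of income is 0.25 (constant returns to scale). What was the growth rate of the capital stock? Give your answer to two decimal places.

8.70%

Labor's share = 1 − 0.25 = 0.75.
gY = gA + 0.75×1.9 + 0.25×g.
0.25×g = 3.5 + 0.1 − 1.425 = 2.175.
g = 2.175 / 0.25 = 8.7%.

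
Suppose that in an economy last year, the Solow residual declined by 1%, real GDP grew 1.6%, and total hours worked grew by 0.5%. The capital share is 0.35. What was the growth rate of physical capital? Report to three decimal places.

Labor's share = 1 − 0.35 = 0.65.
gY = gA + 0.65×0.5 + 0.35×g.
0.35×g = 1.6 + 1 − 0.325 = 2.275.
g = 2.275 / 0.35 = 6.5%.

6.500%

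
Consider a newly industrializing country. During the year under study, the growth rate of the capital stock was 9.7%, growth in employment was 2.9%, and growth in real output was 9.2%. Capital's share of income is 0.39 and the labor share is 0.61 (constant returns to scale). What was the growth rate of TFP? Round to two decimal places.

Labor's share = 1 − 0.39 = 0.61.
The capital stock: 0.39 × 9.7 = 3.783 pp.
Employment: 0.61 × 2.9 = 1.769 pp.
TFP growth = 9.2 − 5.552 = 3.648%.

3.65%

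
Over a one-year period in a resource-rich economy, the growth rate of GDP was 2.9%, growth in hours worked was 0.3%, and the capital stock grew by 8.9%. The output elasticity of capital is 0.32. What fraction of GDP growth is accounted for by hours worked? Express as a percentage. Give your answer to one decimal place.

Labor's share = 1 − 0.32 = 0.68.
Hours worked contributed 0.68 × 0.3 = 0.204 pp.
Share of growth = 0.204 / 2.9 × 100 = 7.034%.

Hours worked accounted for 7.0% of growth.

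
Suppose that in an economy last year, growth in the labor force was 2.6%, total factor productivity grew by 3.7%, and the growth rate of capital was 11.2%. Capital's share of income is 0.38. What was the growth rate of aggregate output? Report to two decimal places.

9.57%

Labor's share = 1 − 0.38 = 0.62.
Capital: 0.38 × 11.2 = 4.256 pp.
The labor force: 0.62 × 2.6 = 1.612 pp.
Output growth = 3.7 + 5.868 = 9.568%.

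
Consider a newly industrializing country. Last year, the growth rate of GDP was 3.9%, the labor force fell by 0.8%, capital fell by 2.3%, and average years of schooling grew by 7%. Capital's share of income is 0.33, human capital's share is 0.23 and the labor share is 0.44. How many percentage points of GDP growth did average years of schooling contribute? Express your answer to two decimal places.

1.61 percentage points

Contribution = share × growth = 0.23 × 7 = 1.61 pp.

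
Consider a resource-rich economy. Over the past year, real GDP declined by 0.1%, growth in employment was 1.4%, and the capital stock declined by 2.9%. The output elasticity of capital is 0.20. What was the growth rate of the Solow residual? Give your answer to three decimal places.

Labor's share = 1 − 0.2 = 0.8.
The capital stock: 0.2 × (-2.9) = -0.58 pp.
Employment: 0.8 × 1.4 = 1.12 pp.
TFP growth = -0.1 − 0.54 = -0.64%.

-0.640%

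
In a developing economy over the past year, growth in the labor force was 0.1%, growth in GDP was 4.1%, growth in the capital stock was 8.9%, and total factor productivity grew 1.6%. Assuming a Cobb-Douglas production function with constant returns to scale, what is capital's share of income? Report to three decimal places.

gY = gA + α·gK + (1−α)·gL, so gY − gA − gL = α(gK − gL).
4.1 − 1.6 − 0.1 = α × (8.9 − 0.1).
2.4 = 8.8 α, so α = 0.27273.

0.273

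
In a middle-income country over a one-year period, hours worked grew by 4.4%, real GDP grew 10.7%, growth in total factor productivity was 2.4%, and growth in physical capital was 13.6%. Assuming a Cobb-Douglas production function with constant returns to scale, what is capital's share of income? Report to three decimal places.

0.424

gY = gA + α·gK + (1−α)·gL, so gY − gA − gL = α(gK − gL).
10.7 − 2.4 − 4.4 = α × (13.6 − 4.4).
3.9 = 9.2 α, so α = 0.42391.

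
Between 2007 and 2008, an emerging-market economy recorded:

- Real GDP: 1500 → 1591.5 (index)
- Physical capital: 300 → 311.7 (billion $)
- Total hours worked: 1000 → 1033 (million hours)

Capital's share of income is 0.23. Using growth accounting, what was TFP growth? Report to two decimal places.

Real GDP growth = (1591.5 − 1500) / 1500 = 6.1%.
Physical capital growth = (311.7 − 300) / 300 = 3.9%.
Total hours worked growth = (1033 − 1000) / 1000 = 3.3%.
Labor's share = 1 − 0.23 = 0.77.
Physical capital: 0.23 × 3.9 = 0.897 pp.
Total hours worked: 0.77 × 3.3 = 2.541 pp.
TFP growth = 6.1 − 3.438 = 2.662%.

2.66%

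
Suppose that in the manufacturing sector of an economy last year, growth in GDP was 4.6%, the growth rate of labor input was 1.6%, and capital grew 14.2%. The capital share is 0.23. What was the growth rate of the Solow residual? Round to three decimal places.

0.102%

Labor's share = 1 − 0.23 = 0.77.
Capital: 0.23 × 14.2 = 3.266 pp.
Labor input: 0.77 × 1.6 = 1.232 pp.
TFP growth = 4.6 − 4.498 = 0.102%.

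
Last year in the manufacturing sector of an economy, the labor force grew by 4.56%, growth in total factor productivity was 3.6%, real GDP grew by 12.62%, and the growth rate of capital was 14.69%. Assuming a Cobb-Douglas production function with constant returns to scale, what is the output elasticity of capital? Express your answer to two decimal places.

0.44

gY = gA + α·gK + (1−α)·gL, so gY − gA − gL = α(gK − gL).
12.62 − 3.6 − 4.56 = α × (14.69 − 4.56).
4.46 = 10.13 α, so α = 0.4403.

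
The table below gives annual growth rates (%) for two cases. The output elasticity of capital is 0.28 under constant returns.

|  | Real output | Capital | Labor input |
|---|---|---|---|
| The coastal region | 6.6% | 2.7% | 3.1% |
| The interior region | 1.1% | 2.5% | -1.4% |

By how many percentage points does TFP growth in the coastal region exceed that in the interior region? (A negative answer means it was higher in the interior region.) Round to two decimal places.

2.20 percentage points

Labor's share = 1 − 0.28 = 0.72.
The coastal region: TFP = 6.6 − 0.756 − 2.232 = 3.612%.
The interior region: TFP = 1.1 − 0.7 + 1.008 = 1.408%.
Difference = 3.612 − (1.408) = 2.204 pp.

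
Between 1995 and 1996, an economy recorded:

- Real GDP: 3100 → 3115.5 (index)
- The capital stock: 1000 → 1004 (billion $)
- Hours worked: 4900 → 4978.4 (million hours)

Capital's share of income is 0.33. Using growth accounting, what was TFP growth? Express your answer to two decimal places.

-0.70%

Real GDP growth = (3115.5 − 3100) / 3100 = 0.5%.
The capital stock growth = (1004 − 1000) / 1000 = 0.4%.
Hours worked growth = (4978.4 − 4900) / 4900 = 1.6%.
Labor's share = 1 − 0.33 = 0.67.
The capital stock: 0.33 × 0.4 = 0.132 pp.
Hours worked: 0.67 × 1.6 = 1.072 pp.
TFP growth = 0.5 − 1.204 = -0.704%.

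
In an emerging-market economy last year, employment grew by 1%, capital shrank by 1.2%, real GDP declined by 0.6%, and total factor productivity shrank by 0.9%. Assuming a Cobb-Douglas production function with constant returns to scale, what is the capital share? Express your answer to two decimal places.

The capital share is 0.32.

gY = gA + α·gK + (1−α)·gL, so gY − gA − gL = α(gK − gL).
-0.6 + 0.9 − 1 = α × (-1.2 − 1).
-0.7 = -2.2 α, so α = 0.3182.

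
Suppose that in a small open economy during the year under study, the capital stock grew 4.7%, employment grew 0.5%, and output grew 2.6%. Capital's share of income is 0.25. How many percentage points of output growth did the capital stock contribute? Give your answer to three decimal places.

Contribution = share × growth = 0.25 × 4.7 = 1.175 pp.

1.175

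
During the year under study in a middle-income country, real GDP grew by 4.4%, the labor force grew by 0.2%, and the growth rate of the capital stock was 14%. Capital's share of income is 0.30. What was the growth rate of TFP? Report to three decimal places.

Labor's share = 1 − 0.3 = 0.7.
The capital stock: 0.3 × 14 = 4.2 pp.
The labor force: 0.7 × 0.2 = 0.14 pp.
TFP growth = 4.4 − 4.34 = 0.06%.

TFP grew 0.060%.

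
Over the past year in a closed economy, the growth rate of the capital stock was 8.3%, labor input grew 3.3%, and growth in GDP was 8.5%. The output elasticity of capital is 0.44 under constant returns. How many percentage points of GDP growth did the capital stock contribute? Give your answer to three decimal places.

Contribution = share × growth = 0.44 × 8.3 = 3.652 pp.

3.652 percentage points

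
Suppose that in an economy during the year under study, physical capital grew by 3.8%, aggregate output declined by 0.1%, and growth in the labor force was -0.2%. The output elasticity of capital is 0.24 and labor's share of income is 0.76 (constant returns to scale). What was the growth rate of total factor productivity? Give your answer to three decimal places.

-0.860%

Labor's share = 1 − 0.24 = 0.76.
Physical capital: 0.24 × 3.8 = 0.912 pp.
The labor force: 0.76 × (-0.2) = -0.152 pp.
TFP growth = -0.1 − 0.76 = -0.86%.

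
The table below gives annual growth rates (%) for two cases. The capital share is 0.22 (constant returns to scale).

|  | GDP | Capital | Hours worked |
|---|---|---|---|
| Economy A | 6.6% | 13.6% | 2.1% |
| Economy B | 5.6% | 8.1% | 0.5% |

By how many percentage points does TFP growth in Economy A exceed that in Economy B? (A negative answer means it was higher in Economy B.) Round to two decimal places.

Labor's share = 1 − 0.22 = 0.78.
Economy A: TFP = 6.6 − 2.992 − 1.638 = 1.97%.
Economy B: TFP = 5.6 − 1.782 − 0.39 = 3.428%.
Difference = 1.97 − (3.428) = -1.458 pp.

-1.46 percentage points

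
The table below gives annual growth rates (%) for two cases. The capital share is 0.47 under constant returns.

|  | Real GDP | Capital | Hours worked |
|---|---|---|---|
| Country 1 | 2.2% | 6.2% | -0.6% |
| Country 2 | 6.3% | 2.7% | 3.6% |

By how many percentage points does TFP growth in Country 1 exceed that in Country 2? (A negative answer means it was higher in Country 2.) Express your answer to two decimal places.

Labor's share = 1 − 0.47 = 0.53.
Country 1: TFP = 2.2 − 2.914 + 0.318 = -0.396%.
Country 2: TFP = 6.3 − 1.269 − 1.908 = 3.123%.
Difference = -0.396 − (3.123) = -3.519 pp.

-3.52 percentage points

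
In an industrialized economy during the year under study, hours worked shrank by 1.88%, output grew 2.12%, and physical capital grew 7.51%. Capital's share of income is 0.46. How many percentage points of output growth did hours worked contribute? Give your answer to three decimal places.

-1.015 percentage points

Labor's share = 1 − 0.46 = 0.54.
Contribution = share × growth = 0.54 × (-1.88) = -1.0152 pp.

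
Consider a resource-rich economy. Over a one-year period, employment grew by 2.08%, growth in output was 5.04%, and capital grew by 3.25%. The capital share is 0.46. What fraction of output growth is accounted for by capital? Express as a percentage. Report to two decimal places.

Capital contributed 0.46 × 3.25 = 1.495 pp.
Share of growth = 1.495 / 5.04 × 100 = 29.6627%.

Capital accounted for 29.66% of growth.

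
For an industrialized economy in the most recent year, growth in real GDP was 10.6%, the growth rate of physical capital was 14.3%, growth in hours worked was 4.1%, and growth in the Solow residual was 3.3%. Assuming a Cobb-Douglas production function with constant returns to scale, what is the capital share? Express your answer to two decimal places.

α = 0.31

gY = gA + α·gK + (1−α)·gL, so gY − gA − gL = α(gK − gL).
10.6 − 3.3 − 4.1 = α × (14.3 − 4.1).
3.2 = 10.2 α, so α = 0.3137.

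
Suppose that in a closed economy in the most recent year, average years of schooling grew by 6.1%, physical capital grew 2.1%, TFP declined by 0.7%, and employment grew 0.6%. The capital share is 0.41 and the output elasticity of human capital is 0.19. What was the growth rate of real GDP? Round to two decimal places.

1.56%

Labor's share = 1 − 0.41 − 0.19 = 0.4.
Physical capital: 0.41 × 2.1 = 0.861 pp.
Average years of schooling: 0.19 × 6.1 = 1.159 pp.
Employment: 0.4 × 0.6 = 0.24 pp.
Output growth = -0.7 + 2.26 = 1.56%.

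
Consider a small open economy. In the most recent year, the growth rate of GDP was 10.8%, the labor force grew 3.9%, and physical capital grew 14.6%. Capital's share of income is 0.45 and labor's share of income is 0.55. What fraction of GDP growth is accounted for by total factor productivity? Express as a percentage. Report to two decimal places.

19.31%

Labor's share = 1 − 0.45 = 0.55.
Physical capital: 0.45 × 14.6 = 6.57 pp.
The labor force: 0.55 × 3.9 = 2.145 pp.
TFP growth = 10.8 − 8.715 = 2.085%.
TFP share of growth = 2.085 / 10.8 × 100 = 19.3056%.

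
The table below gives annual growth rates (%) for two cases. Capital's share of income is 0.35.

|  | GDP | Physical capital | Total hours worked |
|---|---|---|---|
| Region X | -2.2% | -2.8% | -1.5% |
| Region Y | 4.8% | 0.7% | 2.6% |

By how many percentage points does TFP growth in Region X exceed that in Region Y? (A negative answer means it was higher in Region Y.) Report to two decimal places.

Labor's share = 1 − 0.35 = 0.65.
Region X: TFP = -2.2 + 0.98 + 0.975 = -0.245%.
Region Y: TFP = 4.8 − 0.245 − 1.69 = 2.865%.
Difference = -0.245 − (2.865) = -3.11 pp.

-3.11 percentage points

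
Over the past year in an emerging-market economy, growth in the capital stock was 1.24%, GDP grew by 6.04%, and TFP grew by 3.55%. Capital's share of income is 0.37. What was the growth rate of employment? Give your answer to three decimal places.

3.224%

Labor's share = 1 − 0.37 = 0.63.
gY = gA + 0.37×1.24 + 0.63×g.
0.63×g = 6.04 − 3.55 − 0.4588 = 2.0312.
g = 2.0312 / 0.63 = 3.22413%.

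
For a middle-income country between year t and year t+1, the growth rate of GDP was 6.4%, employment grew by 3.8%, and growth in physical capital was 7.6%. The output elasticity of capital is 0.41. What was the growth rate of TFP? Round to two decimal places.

Labor's share = 1 − 0.41 = 0.59.
Physical capital: 0.41 × 7.6 = 3.116 pp.
Employment: 0.59 × 3.8 = 2.242 pp.
TFP growth = 6.4 − 5.358 = 1.042%.

TFP growth was 1.04%.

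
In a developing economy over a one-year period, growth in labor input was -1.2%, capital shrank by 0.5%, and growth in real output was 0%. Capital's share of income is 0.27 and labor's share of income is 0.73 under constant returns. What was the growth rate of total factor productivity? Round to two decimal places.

Total factor productivity grew 1.01%.

Labor's share = 1 − 0.27 = 0.73.
Capital: 0.27 × (-0.5) = -0.135 pp.
Labor input: 0.73 × (-1.2) = -0.876 pp.
TFP growth = 0 + 1.011 = 1.011%.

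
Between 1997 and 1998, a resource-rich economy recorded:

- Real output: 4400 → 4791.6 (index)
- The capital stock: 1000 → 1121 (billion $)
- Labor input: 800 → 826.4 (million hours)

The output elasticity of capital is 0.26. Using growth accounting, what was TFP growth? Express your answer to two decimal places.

Real output growth = (4791.6 − 4400) / 4400 = 8.9%.
The capital stock growth = (1121 − 1000) / 1000 = 12.1%.
Labor input growth = (826.4 − 800) / 800 = 3.3%.
Labor's share = 1 − 0.26 = 0.74.
The capital stock: 0.26 × 12.1 = 3.146 pp.
Labor input: 0.74 × 3.3 = 2.442 pp.
TFP growth = 8.9 − 5.588 = 3.312%.

3.31%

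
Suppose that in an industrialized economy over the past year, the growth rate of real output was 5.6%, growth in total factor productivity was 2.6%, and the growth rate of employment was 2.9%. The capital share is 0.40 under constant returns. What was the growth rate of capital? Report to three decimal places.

Labor's share = 1 − 0.4 = 0.6.
gY = gA + 0.6×2.9 + 0.4×g.
0.4×g = 5.6 − 2.6 − 1.74 = 1.26.
g = 1.26 / 0.4 = 3.15%.

Capital growth was 3.150%.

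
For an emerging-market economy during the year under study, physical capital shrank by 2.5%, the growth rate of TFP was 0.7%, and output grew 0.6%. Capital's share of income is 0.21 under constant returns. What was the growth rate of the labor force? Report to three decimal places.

Labor's share = 1 − 0.21 = 0.79.
gY = gA + 0.21×(-2.5) + 0.79×g.
0.79×g = 0.6 − 0.7 + 0.525 = 0.425.
g = 0.425 / 0.79 = 0.53797%.

0.538%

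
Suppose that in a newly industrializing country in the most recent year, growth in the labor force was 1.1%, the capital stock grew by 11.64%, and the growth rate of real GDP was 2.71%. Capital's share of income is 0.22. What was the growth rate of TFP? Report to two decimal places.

Labor's share = 1 − 0.22 = 0.78.
The capital stock: 0.22 × 11.64 = 2.5608 pp.
The labor force: 0.78 × 1.1 = 0.858 pp.
TFP growth = 2.71 − 3.4188 = -0.7088%.

-0.71%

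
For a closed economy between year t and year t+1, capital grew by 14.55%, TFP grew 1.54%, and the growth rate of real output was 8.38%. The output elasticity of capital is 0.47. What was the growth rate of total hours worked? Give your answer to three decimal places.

0.003%

Labor's share = 1 − 0.47 = 0.53.
gY = gA + 0.47×14.55 + 0.53×g.
0.53×g = 8.38 − 1.54 − 6.8385 = 0.0015.
g = 0.0015 / 0.53 = 0.00283%.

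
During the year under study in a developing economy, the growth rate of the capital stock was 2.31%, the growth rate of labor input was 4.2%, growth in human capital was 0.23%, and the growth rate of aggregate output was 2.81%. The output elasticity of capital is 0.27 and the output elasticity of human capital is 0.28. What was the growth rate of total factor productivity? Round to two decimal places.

Labor's share = 1 − 0.27 − 0.28 = 0.45.
The capital stock: 0.27 × 2.31 = 0.6237 pp.
Human capital: 0.28 × 0.23 = 0.0644 pp.
Labor input: 0.45 × 4.2 = 1.89 pp.
TFP growth = 2.81 − 2.5781 = 0.2319%.

Total factor productivity grew 0.23%.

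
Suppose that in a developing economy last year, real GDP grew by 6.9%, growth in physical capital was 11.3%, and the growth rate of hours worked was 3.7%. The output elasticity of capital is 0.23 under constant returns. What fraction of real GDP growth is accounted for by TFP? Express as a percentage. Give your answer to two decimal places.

Labor's share = 1 − 0.23 = 0.77.
Physical capital: 0.23 × 11.3 = 2.599 pp.
Hours worked: 0.77 × 3.7 = 2.849 pp.
TFP growth = 6.9 − 5.448 = 1.452%.
TFP share of growth = 1.452 / 6.9 × 100 = 21.0435%.

21.04%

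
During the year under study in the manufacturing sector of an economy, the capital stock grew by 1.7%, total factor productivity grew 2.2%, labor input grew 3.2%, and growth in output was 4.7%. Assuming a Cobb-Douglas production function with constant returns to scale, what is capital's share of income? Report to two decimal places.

Capital's share of income is 0.47.

gY = gA + α·gK + (1−α)·gL, so gY − gA − gL = α(gK − gL).
4.7 − 2.2 − 3.2 = α × (1.7 − 3.2).
-0.7 = -1.5 α, so α = 0.4667.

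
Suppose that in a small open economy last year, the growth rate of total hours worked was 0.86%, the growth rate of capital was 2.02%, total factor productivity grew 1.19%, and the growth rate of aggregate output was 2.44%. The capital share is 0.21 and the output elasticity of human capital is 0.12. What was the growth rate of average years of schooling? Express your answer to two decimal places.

Labor's share = 1 − 0.21 − 0.12 = 0.67.
gY = gA + 0.21×2.02 + 0.67×0.86 + 0.12×g.
0.12×g = 2.44 − 1.19 − 1.0004 = 0.2496.
g = 0.2496 / 0.12 = 2.08%.

2.08%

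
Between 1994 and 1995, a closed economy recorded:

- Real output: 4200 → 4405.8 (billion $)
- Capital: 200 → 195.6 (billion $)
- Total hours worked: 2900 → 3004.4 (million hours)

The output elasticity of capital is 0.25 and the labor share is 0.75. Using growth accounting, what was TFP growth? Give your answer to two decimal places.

Real output growth = (4405.8 − 4200) / 4200 = 4.9%.
Capital growth = (195.6 − 200) / 200 = -2.2%.
Total hours worked growth = (3004.4 − 2900) / 2900 = 3.6%.
Labor's share = 1 − 0.25 = 0.75.
Capital: 0.25 × (-2.2) = -0.55 pp.
Total hours worked: 0.75 × 3.6 = 2.7 pp.
TFP growth = 4.9 − 2.15 = 2.75%.

TFP growth was 2.75%.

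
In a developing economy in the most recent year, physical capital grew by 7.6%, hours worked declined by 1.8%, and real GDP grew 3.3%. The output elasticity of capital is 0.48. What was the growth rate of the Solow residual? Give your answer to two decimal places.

Labor's share = 1 − 0.48 = 0.52.
Physical capital: 0.48 × 7.6 = 3.648 pp.
Hours worked: 0.52 × (-1.8) = -0.936 pp.
TFP growth = 3.3 − 2.712 = 0.588%.

0.59%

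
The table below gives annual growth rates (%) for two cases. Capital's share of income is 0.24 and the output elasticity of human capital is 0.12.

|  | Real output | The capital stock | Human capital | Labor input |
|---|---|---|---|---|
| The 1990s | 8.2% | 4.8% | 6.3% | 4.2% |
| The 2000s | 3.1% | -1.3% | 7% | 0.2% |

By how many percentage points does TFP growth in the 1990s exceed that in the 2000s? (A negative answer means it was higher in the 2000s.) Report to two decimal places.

Labor's share = 1 − 0.24 − 0.12 = 0.64.
The 1990s: TFP = 8.2 − 1.152 − 0.756 − 2.688 = 3.604%.
The 2000s: TFP = 3.1 + 0.312 − 0.84 − 0.128 = 2.444%.
Difference = 3.604 − (2.444) = 1.16 pp.

1.16 percentage points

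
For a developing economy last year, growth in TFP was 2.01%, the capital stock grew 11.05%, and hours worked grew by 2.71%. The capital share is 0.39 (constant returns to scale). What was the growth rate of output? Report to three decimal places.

Labor's share = 1 − 0.39 = 0.61.
The capital stock: 0.39 × 11.05 = 4.3095 pp.
Hours worked: 0.61 × 2.71 = 1.6531 pp.
Output growth = 2.01 + 5.9626 = 7.9726%.

Output grew 7.973%.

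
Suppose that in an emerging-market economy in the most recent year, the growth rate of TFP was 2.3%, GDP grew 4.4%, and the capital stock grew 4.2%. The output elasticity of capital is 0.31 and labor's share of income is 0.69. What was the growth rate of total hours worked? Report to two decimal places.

Labor's share = 1 − 0.31 = 0.69.
gY = gA + 0.31×4.2 + 0.69×g.
0.69×g = 4.4 − 2.3 − 1.302 = 0.798.
g = 0.798 / 0.69 = 1.1565%.

1.16%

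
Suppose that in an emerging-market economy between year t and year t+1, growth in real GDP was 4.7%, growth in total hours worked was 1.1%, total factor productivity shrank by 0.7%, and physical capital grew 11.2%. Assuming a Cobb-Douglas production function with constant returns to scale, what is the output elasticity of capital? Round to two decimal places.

gY = gA + α·gK + (1−α)·gL, so gY − gA − gL = α(gK − gL).
4.7 + 0.7 − 1.1 = α × (11.2 − 1.1).
4.3 = 10.1 α, so α = 0.4257.

0.43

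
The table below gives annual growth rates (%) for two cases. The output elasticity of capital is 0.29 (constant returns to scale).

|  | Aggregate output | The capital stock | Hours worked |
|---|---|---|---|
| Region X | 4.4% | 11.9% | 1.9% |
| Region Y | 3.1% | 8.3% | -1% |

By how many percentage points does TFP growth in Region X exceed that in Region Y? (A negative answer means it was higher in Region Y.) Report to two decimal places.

Labor's share = 1 − 0.29 = 0.71.
Region X: TFP = 4.4 − 3.451 − 1.349 = -0.4%.
Region Y: TFP = 3.1 − 2.407 + 0.71 = 1.403%.
Difference = -0.4 − (1.403) = -1.803 pp.

-1.80 percentage points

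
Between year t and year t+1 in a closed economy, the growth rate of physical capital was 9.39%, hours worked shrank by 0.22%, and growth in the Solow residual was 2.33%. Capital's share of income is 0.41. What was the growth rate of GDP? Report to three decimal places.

6.050%

Labor's share = 1 − 0.41 = 0.59.
Physical capital: 0.41 × 9.39 = 3.8499 pp.
Hours worked: 0.59 × (-0.22) = -0.1298 pp.
Output growth = 2.33 + 3.7201 = 6.0501%.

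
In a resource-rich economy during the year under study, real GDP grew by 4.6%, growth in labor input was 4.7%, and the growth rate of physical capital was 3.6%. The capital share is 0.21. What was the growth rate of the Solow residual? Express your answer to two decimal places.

Labor's share = 1 − 0.21 = 0.79.
Physical capital: 0.21 × 3.6 = 0.756 pp.
Labor input: 0.79 × 4.7 = 3.713 pp.
TFP growth = 4.6 − 4.469 = 0.131%.

The Solow residual growth was 0.13%.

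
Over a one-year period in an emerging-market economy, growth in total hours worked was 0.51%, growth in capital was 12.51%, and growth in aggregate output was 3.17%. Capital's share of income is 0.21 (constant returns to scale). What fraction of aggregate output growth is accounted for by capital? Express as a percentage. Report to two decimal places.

Capital accounted for 82.87% of growth.

Capital contributed 0.21 × 12.51 = 2.6271 pp.
Share of growth = 2.6271 / 3.17 × 100 = 82.8738%.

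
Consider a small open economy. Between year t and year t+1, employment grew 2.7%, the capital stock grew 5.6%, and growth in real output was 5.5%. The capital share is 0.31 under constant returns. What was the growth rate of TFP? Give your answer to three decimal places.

Labor's share = 1 − 0.31 = 0.69.
The capital stock: 0.31 × 5.6 = 1.736 pp.
Employment: 0.69 × 2.7 = 1.863 pp.
TFP growth = 5.5 − 3.599 = 1.901%.

TFP growth was 1.901%.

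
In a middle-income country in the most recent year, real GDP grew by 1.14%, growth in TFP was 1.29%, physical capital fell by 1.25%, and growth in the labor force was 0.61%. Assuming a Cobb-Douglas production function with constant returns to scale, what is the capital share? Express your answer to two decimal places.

The capital share is 0.41.

gY = gA + α·gK + (1−α)·gL, so gY − gA − gL = α(gK − gL).
1.14 − 1.29 − 0.61 = α × (-1.25 − 0.61).
-0.76 = -1.86 α, so α = 0.4086.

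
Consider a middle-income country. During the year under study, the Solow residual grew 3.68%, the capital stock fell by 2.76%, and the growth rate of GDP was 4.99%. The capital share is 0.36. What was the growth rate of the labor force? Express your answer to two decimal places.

3.60%

Labor's share = 1 − 0.36 = 0.64.
gY = gA + 0.36×(-2.76) + 0.64×g.
0.64×g = 4.99 − 3.68 + 0.9936 = 2.3036.
g = 2.3036 / 0.64 = 3.5994%.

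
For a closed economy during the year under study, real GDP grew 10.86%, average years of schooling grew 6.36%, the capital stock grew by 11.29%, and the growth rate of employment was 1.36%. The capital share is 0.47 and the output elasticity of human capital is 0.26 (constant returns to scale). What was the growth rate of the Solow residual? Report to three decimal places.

3.533%

Labor's share = 1 − 0.47 − 0.26 = 0.27.
The capital stock: 0.47 × 11.29 = 5.3063 pp.
Average years of schooling: 0.26 × 6.36 = 1.6536 pp.
Employment: 0.27 × 1.36 = 0.3672 pp.
TFP growth = 10.86 − 7.3271 = 3.5329%.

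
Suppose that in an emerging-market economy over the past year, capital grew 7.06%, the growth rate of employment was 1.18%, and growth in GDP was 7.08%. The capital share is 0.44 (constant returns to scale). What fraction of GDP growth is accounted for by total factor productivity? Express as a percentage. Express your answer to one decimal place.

Total factor productivity accounted for 46.8% of growth.

Labor's share = 1 − 0.44 = 0.56.
Capital: 0.44 × 7.06 = 3.1064 pp.
Employment: 0.56 × 1.18 = 0.6608 pp.
TFP growth = 7.08 − 3.7672 = 3.3128%.
TFP share of growth = 3.3128 / 7.08 × 100 = 46.791%.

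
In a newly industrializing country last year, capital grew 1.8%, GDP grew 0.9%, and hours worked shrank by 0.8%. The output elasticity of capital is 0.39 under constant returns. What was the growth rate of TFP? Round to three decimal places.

TFP growth was 0.686%.

Labor's share = 1 − 0.39 = 0.61.
Capital: 0.39 × 1.8 = 0.702 pp.
Hours worked: 0.61 × (-0.8) = -0.488 pp.
TFP growth = 0.9 − 0.214 = 0.686%.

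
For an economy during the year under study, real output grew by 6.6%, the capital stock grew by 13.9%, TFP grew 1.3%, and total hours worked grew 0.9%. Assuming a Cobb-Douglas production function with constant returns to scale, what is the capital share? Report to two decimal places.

0.34

gY = gA + α·gK + (1−α)·gL, so gY − gA − gL = α(gK − gL).
6.6 − 1.3 − 0.9 = α × (13.9 − 0.9).
4.4 = 13 α, so α = 0.3385.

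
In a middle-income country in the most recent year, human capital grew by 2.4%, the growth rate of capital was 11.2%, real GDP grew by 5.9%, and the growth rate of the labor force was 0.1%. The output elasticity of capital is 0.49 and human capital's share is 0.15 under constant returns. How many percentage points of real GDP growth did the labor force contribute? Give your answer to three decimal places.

0.036 percentage points

Labor's share = 1 − 0.49 − 0.15 = 0.36.
Contribution = share × growth = 0.36 × 0.1 = 0.036 pp.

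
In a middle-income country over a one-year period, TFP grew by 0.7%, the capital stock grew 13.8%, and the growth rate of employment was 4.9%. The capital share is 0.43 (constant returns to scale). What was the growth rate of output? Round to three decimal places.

9.427%

Labor's share = 1 − 0.43 = 0.57.
The capital stock: 0.43 × 13.8 = 5.934 pp.
Employment: 0.57 × 4.9 = 2.793 pp.
Output growth = 0.7 + 8.727 = 9.427%.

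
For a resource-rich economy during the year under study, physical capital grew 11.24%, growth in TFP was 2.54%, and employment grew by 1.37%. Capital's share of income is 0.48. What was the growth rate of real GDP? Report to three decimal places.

Labor's share = 1 − 0.48 = 0.52.
Physical capital: 0.48 × 11.24 = 5.3952 pp.
Employment: 0.52 × 1.37 = 0.7124 pp.
Output growth = 2.54 + 6.1076 = 8.6476%.

8.648%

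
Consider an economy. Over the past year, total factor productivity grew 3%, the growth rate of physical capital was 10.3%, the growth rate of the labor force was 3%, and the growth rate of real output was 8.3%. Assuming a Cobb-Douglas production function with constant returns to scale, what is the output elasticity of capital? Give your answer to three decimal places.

0.315

gY = gA + α·gK + (1−α)·gL, so gY − gA − gL = α(gK − gL).
8.3 − 3 − 3 = α × (10.3 − 3).
2.3 = 7.3 α, so α = 0.31507.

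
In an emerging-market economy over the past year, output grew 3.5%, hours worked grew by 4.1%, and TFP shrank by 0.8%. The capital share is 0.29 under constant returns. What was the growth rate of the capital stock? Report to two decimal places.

Labor's share = 1 − 0.29 = 0.71.
gY = gA + 0.71×4.1 + 0.29×g.
0.29×g = 3.5 + 0.8 − 2.911 = 1.389.
g = 1.389 / 0.29 = 4.7897%.

4.79%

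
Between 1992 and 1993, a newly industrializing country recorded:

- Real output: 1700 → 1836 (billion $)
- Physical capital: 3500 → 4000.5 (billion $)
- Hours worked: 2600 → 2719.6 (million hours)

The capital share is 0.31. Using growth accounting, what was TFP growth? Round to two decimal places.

Real output growth = (1836 − 1700) / 1700 = 8%.
Physical capital growth = (4000.5 − 3500) / 3500 = 14.3%.
Hours worked growth = (2719.6 − 2600) / 2600 = 4.6%.
Labor's share = 1 − 0.31 = 0.69.
Physical capital: 0.31 × 14.3 = 4.433 pp.
Hours worked: 0.69 × 4.6 = 3.174 pp.
TFP growth = 8 − 7.607 = 0.393%.

0.39%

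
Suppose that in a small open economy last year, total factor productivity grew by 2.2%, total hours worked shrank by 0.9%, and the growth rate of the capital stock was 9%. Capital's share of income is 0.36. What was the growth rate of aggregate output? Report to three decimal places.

Labor's share = 1 − 0.36 = 0.64.
The capital stock: 0.36 × 9 = 3.24 pp.
Total hours worked: 0.64 × (-0.9) = -0.576 pp.
Output growth = 2.2 + 2.664 = 4.864%.

Aggregate output grew 4.864%.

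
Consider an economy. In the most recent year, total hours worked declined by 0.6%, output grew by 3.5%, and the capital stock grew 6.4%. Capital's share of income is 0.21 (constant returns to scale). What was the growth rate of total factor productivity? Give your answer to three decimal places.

Labor's share = 1 − 0.21 = 0.79.
The capital stock: 0.21 × 6.4 = 1.344 pp.
Total hours worked: 0.79 × (-0.6) = -0.474 pp.
TFP growth = 3.5 − 0.87 = 2.63%.

Total factor productivity growth was 2.630%.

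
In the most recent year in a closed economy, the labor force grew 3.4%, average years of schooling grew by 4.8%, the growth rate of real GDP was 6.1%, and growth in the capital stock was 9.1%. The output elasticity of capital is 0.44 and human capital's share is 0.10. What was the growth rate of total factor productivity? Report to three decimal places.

0.052%

Labor's share = 1 − 0.44 − 0.1 = 0.46.
The capital stock: 0.44 × 9.1 = 4.004 pp.
Average years of schooling: 0.1 × 4.8 = 0.48 pp.
The labor force: 0.46 × 3.4 = 1.564 pp.
TFP growth = 6.1 − 6.048 = 0.052%.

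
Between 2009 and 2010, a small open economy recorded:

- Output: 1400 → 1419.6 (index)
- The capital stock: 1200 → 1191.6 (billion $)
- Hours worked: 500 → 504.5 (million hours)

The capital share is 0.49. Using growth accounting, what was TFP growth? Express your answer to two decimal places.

Output growth = (1419.6 − 1400) / 1400 = 1.4%.
The capital stock growth = (1191.6 − 1200) / 1200 = -0.7%.
Hours worked growth = (504.5 − 500) / 500 = 0.9%.
Labor's share = 1 − 0.49 = 0.51.
The capital stock: 0.49 × (-0.7) = -0.343 pp.
Hours worked: 0.51 × 0.9 = 0.459 pp.
TFP growth = 1.4 − 0.116 = 1.284%.

1.28%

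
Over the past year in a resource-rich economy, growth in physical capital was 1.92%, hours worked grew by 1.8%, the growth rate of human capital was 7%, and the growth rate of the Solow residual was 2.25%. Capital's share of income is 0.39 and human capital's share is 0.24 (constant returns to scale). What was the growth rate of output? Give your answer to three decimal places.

Output grew 5.345%.

Labor's share = 1 − 0.39 − 0.24 = 0.37.
Physical capital: 0.39 × 1.92 = 0.7488 pp.
Human capital: 0.24 × 7 = 1.68 pp.
Hours worked: 0.37 × 1.8 = 0.666 pp.
Output growth = 2.25 + 3.0948 = 5.3448%.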